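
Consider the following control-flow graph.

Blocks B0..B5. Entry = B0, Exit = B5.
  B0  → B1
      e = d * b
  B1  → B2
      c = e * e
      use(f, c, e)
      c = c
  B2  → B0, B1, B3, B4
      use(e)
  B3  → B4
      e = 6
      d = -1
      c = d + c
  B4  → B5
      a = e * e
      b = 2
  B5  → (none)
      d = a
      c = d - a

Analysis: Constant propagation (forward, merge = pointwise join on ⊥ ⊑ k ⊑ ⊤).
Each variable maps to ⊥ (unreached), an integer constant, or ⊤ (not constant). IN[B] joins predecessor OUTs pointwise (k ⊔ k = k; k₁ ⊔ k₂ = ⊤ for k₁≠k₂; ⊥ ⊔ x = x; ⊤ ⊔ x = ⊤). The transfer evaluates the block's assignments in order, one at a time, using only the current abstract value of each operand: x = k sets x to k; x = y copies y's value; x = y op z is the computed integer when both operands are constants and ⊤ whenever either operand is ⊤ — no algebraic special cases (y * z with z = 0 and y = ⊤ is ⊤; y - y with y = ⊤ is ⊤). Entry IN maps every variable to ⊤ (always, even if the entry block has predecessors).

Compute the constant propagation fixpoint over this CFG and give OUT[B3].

Answer: {a: ⊤, b: ⊤, c: ⊤, d: -1, e: 6, f: ⊤}

Working:
Per-block solution:
  B0: | IN=(all ⊤) | OUT=(all ⊤)
  B1: | IN=(all ⊤) | OUT=(all ⊤)
  B2: | IN=(all ⊤) | OUT=(all ⊤)
  B3: | IN=(all ⊤) | OUT={d:-1, e:6; rest ⊤}
  B4: | IN=(all ⊤) | OUT={b:2; rest ⊤}
  B5: | IN={b:2; rest ⊤} | OUT={b:2; rest ⊤}

Merge at B3: IN[B3] = OUT[B2] = {a: ⊤, b: ⊤, c: ⊤, d: ⊤, e: ⊤, f: ⊤}
Applying B3's transfer function to that IN value gives OUT[B3] (row B3 above).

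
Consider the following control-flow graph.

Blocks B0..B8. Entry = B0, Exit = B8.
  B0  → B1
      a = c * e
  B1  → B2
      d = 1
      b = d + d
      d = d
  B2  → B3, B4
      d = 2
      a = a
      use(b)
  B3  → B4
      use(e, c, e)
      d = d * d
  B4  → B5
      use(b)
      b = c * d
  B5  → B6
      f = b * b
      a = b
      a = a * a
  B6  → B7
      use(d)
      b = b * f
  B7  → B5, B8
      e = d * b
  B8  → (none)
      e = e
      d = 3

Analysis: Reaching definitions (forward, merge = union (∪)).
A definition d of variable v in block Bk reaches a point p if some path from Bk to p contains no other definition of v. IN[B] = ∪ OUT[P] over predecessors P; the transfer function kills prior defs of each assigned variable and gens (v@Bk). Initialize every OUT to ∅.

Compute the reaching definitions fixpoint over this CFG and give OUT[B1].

Answer: {a@B0, b@B1, d@B1}

Derivation:
Per-block solution:
  B0:   IN={}   OUT={a@B0}
  B1:   IN={a@B0}   OUT={a@B0, b@B1, d@B1}
  B2:   IN={a@B0, b@B1, d@B1}   OUT={a@B2, b@B1, d@B2}
  B3:   IN={a@B2, b@B1, d@B2}   OUT={a@B2, b@B1, d@B3}
  B4:   IN={a@B2, b@B1, d@B2, d@B3}   OUT={a@B2, b@B4, d@B2, d@B3}
  B5:   IN={a@B2, a@B5, b@B4, b@B6, d@B2, d@B3, e@B7, f@B5}   OUT={a@B5, b@B4, b@B6, d@B2, d@B3, e@B7, f@B5}
  B6:   IN={a@B5, b@B4, b@B6, d@B2, d@B3, e@B7, f@B5}   OUT={a@B5, b@B6, d@B2, d@B3, e@B7, f@B5}
  B7:   IN={a@B5, b@B6, d@B2, d@B3, e@B7, f@B5}   OUT={a@B5, b@B6, d@B2, d@B3, e@B7, f@B5}
  B8:   IN={a@B5, b@B6, d@B2, d@B3, e@B7, f@B5}   OUT={a@B5, b@B6, d@B8, e@B8, f@B5}

Merge at B1: IN[B1] = OUT[B0] = {a@B0}
Applying B1's transfer function to that IN value gives OUT[B1] (row B1 above).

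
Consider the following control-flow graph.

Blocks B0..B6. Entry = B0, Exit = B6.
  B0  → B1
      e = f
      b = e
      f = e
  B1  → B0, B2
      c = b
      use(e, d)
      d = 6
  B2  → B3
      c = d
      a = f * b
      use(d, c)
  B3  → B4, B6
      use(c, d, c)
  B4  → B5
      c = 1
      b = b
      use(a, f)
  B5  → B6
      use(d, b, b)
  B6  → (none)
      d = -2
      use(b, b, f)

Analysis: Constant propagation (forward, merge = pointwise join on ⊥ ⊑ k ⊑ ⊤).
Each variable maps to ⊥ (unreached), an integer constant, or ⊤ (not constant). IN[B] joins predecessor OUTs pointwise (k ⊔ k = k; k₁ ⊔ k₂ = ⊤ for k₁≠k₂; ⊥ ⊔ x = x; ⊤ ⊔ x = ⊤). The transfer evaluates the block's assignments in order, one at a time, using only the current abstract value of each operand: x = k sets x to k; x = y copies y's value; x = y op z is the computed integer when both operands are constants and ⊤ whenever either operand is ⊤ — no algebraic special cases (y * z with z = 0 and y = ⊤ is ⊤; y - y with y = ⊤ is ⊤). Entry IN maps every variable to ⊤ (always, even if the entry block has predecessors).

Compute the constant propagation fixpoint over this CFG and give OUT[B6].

Converged values:
  B0:   IN=(all ⊤)   OUT=(all ⊤)
  B1:   IN=(all ⊤)   OUT={d:6; rest ⊤}
  B2:   IN={d:6; rest ⊤}   OUT={c:6, d:6; rest ⊤}
  B3:   IN={c:6, d:6; rest ⊤}   OUT={c:6, d:6; rest ⊤}
  B4:   IN={c:6, d:6; rest ⊤}   OUT={c:1, d:6; rest ⊤}
  B5:   IN={c:1, d:6; rest ⊤}   OUT={c:1, d:6; rest ⊤}
  B6:   IN={d:6; rest ⊤}   OUT={d:-2; rest ⊤}

Merge at B6: IN[B6] = OUT[B3] ⊔ OUT[B5] = {a: ⊤, b: ⊤, c: ⊤, d: 6, e: ⊤, f: ⊤}
Applying B6's transfer function to that IN value gives OUT[B6] (row B6 above).

Answer: {a: ⊤, b: ⊤, c: ⊤, d: -2, e: ⊤, f: ⊤}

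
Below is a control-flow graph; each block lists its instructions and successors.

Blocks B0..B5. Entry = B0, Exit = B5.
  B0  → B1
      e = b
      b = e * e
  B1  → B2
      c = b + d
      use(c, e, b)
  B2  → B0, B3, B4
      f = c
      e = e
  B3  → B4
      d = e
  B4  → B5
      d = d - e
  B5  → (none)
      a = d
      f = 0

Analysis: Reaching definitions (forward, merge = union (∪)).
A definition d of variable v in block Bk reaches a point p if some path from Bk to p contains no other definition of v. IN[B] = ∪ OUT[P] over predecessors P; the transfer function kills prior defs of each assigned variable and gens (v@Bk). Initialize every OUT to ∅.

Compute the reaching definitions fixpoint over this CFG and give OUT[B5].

Per-block solution:
  B0: | IN={b@B0, c@B1, e@B2, f@B2} | OUT={b@B0, c@B1, e@B0, f@B2}
  B1: | IN={b@B0, c@B1, e@B0, f@B2} | OUT={b@B0, c@B1, e@B0, f@B2}
  B2: | IN={b@B0, c@B1, e@B0, f@B2} | OUT={b@B0, c@B1, e@B2, f@B2}
  B3: | IN={b@B0, c@B1, e@B2, f@B2} | OUT={b@B0, c@B1, d@B3, e@B2, f@B2}
  B4: | IN={b@B0, c@B1, d@B3, e@B2, f@B2} | OUT={b@B0, c@B1, d@B4, e@B2, f@B2}
  B5: | IN={b@B0, c@B1, d@B4, e@B2, f@B2} | OUT={a@B5, b@B0, c@B1, d@B4, e@B2, f@B5}

Merge at B5: IN[B5] = OUT[B4] = {b@B0, c@B1, d@B4, e@B2, f@B2}
Applying B5's transfer function to that IN value gives OUT[B5] (row B5 above).

Answer: {a@B5, b@B0, c@B1, d@B4, e@B2, f@B5}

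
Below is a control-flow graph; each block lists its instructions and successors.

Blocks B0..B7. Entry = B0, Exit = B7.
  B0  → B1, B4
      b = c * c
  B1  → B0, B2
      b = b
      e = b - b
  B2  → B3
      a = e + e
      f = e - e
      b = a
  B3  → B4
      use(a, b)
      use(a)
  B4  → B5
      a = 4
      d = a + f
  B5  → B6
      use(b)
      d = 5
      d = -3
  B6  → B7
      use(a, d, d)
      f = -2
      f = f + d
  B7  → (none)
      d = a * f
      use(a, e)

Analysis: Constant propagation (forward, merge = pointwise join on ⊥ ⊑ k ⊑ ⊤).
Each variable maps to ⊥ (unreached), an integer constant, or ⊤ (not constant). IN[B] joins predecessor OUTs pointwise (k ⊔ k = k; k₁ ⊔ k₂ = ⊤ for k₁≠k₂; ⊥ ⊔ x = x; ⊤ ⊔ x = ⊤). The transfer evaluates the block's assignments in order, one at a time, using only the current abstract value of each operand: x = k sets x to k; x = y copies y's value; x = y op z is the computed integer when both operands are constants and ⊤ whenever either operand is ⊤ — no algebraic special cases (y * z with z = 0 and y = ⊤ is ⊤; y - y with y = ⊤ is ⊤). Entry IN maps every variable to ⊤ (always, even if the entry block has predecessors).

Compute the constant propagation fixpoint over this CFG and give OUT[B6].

Answer: {a: 4, b: ⊤, c: ⊤, d: -3, e: ⊤, f: -5}

Trace:
Per-block solution:
  B0: | IN=(all ⊤) | OUT=(all ⊤)
  B1: | IN=(all ⊤) | OUT=(all ⊤)
  B2: | IN=(all ⊤) | OUT=(all ⊤)
  B3: | IN=(all ⊤) | OUT=(all ⊤)
  B4: | IN=(all ⊤) | OUT={a:4; rest ⊤}
  B5: | IN={a:4; rest ⊤} | OUT={a:4, d:-3; rest ⊤}
  B6: | IN={a:4, d:-3; rest ⊤} | OUT={a:4, d:-3, f:-5; rest ⊤}
  B7: | IN={a:4, d:-3, f:-5; rest ⊤} | OUT={a:4, d:-20, f:-5; rest ⊤}

Merge at B6: IN[B6] = OUT[B5] = {a: 4, b: ⊤, c: ⊤, d: -3, e: ⊤, f: ⊤}
Applying B6's transfer function to that IN value gives OUT[B6] (row B6 above).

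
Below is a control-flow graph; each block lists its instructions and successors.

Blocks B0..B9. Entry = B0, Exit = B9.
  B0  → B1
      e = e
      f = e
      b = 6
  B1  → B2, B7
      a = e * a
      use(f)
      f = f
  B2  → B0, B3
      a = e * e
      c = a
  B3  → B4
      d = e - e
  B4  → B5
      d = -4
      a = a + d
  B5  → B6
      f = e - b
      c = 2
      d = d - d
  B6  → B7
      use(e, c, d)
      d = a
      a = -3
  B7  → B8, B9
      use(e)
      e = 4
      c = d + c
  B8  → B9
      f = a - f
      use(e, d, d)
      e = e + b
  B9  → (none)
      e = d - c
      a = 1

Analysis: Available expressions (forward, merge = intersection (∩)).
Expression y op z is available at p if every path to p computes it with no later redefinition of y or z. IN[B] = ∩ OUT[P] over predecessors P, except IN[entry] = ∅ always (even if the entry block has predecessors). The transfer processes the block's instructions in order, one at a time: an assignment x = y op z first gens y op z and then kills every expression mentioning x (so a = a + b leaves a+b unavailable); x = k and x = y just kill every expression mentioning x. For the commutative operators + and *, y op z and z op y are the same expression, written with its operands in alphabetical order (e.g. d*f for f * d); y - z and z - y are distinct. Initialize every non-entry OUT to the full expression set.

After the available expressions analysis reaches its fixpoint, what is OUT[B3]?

Answer: {e*e, e-e}

Trace:
Converged values:
  B0:   IN={}   OUT={}
  B1:   IN={}   OUT={}
  B2:   IN={}   OUT={e*e}
  B3:   IN={e*e}   OUT={e*e, e-e}
  B4:   IN={e*e, e-e}   OUT={e*e, e-e}
  B5:   IN={e*e, e-e}   OUT={e*e, e-b, e-e}
  B6:   IN={e*e, e-b, e-e}   OUT={e*e, e-b, e-e}
  B7:   IN={}   OUT={}
  B8:   IN={}   OUT={}
  B9:   IN={}   OUT={d-c}

Merge at B3: IN[B3] = OUT[B2] = {e*e}
Applying B3's transfer function to that IN value gives OUT[B3] (row B3 above).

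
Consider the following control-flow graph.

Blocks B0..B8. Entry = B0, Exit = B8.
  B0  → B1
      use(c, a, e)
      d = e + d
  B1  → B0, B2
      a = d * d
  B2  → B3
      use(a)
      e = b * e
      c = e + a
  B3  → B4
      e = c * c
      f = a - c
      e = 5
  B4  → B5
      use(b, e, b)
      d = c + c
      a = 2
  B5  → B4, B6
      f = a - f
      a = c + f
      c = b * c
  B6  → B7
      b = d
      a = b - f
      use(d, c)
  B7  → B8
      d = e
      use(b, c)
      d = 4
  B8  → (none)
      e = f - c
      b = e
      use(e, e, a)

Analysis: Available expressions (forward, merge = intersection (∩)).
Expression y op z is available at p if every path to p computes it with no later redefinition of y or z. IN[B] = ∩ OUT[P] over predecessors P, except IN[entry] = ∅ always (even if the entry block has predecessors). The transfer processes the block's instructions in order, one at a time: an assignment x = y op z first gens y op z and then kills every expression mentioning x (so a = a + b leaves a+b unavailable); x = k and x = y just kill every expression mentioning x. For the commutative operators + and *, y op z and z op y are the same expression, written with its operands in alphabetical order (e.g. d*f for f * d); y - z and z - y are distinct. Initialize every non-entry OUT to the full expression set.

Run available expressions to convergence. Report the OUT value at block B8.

Per-block solution:
  B0: | IN={} | OUT={}
  B1: | IN={} | OUT={d*d}
  B2: | IN={d*d} | OUT={a+e, d*d}
  B3: | IN={a+e, d*d} | OUT={a-c, c*c, d*d}
  B4: | IN={} | OUT={c+c}
  B5: | IN={c+c} | OUT={}
  B6: | IN={} | OUT={b-f}
  B7: | IN={b-f} | OUT={b-f}
  B8: | IN={b-f} | OUT={f-c}

Merge at B8: IN[B8] = OUT[B7] = {b-f}
Applying B8's transfer function to that IN value gives OUT[B8] (row B8 above).

Answer: {f-c}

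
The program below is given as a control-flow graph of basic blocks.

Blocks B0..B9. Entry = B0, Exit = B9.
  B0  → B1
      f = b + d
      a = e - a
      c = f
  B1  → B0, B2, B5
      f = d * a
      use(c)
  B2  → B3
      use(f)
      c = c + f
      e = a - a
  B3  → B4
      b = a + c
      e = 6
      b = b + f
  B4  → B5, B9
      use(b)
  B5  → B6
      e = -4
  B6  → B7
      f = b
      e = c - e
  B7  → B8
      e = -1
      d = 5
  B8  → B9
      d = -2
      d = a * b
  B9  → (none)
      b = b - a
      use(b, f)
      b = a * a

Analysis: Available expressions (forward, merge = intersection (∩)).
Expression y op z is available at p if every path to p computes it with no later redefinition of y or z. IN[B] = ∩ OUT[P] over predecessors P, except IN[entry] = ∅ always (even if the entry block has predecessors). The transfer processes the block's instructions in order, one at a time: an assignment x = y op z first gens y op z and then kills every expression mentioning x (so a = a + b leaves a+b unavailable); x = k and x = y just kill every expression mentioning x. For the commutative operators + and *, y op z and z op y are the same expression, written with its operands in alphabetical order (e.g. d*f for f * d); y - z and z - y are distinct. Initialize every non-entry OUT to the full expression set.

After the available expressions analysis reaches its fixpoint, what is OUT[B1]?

Answer: {a*d, b+d}

Derivation:
Per-block solution:
  B0:  IN={}  OUT={b+d}
  B1:  IN={b+d}  OUT={a*d, b+d}
  B2:  IN={a*d, b+d}  OUT={a*d, a-a, b+d}
  B3:  IN={a*d, a-a, b+d}  OUT={a*d, a+c, a-a}
  B4:  IN={a*d, a+c, a-a}  OUT={a*d, a+c, a-a}
  B5:  IN={a*d}  OUT={a*d}
  B6:  IN={a*d}  OUT={a*d}
  B7:  IN={a*d}  OUT={}
  B8:  IN={}  OUT={a*b}
  B9:  IN={}  OUT={a*a}

Merge at B1: IN[B1] = OUT[B0] = {b+d}
Applying B1's transfer function to that IN value gives OUT[B1] (row B1 above).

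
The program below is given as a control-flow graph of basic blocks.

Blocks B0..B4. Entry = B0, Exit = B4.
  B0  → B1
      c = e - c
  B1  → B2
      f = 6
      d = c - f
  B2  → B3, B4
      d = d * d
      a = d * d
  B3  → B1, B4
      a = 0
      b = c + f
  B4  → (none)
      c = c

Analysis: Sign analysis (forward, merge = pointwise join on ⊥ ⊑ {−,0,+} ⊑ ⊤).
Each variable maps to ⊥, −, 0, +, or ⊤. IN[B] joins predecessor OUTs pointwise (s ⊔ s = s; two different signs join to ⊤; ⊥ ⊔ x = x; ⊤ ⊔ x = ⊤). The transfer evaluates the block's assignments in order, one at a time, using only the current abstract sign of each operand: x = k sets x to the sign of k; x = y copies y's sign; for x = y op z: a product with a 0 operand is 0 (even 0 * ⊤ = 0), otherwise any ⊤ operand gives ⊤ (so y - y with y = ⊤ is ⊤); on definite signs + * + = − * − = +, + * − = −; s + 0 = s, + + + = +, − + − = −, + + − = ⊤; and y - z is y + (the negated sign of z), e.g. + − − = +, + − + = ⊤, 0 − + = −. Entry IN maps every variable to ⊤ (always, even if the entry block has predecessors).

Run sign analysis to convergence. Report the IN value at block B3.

Per-block solution:
  B0: | IN=(all ⊤) | OUT=(all ⊤)
  B1: | IN=(all ⊤) | OUT={f:+; rest ⊤}
  B2: | IN={f:+; rest ⊤} | OUT={f:+; rest ⊤}
  B3: | IN={f:+; rest ⊤} | OUT={a:0, f:+; rest ⊤}
  B4: | IN={f:+; rest ⊤} | OUT={f:+; rest ⊤}

Merge at B3: IN[B3] = OUT[B2] = {a: ⊤, b: ⊤, c: ⊤, d: ⊤, e: ⊤, f: +}

Answer: {a: ⊤, b: ⊤, c: ⊤, d: ⊤, e: ⊤, f: +}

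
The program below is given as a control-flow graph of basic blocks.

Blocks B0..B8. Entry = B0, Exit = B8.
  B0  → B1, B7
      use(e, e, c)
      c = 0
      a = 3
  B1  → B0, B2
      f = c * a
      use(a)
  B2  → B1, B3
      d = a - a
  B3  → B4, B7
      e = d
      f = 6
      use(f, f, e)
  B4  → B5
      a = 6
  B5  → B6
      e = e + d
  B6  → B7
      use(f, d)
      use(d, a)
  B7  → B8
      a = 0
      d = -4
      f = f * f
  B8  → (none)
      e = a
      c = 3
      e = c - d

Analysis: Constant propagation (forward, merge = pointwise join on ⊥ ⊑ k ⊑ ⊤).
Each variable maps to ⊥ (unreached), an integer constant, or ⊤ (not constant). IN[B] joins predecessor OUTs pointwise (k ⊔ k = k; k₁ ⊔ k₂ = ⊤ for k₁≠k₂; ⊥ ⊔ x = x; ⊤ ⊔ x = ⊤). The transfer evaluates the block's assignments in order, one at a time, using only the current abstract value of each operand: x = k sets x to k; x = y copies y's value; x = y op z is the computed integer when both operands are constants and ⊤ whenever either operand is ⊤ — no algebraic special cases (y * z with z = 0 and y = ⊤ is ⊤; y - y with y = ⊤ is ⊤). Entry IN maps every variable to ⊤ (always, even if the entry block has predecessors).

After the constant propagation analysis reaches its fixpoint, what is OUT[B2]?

Answer: {a: 3, b: ⊤, c: 0, d: 0, e: ⊤, f: 0}

Trace:
Converged values:
  B0: | IN=(all ⊤) | OUT={a:3, c:0; rest ⊤}
  B1: | IN={a:3, c:0; rest ⊤} | OUT={a:3, c:0, f:0; rest ⊤}
  B2: | IN={a:3, c:0, f:0; rest ⊤} | OUT={a:3, c:0, d:0, f:0; rest ⊤}
  B3: | IN={a:3, c:0, d:0, f:0; rest ⊤} | OUT={a:3, c:0, d:0, e:0, f:6; rest ⊤}
  B4: | IN={a:3, c:0, d:0, e:0, f:6; rest ⊤} | OUT={a:6, c:0, d:0, e:0, f:6; rest ⊤}
  B5: | IN={a:6, c:0, d:0, e:0, f:6; rest ⊤} | OUT={a:6, c:0, d:0, e:0, f:6; rest ⊤}
  B6: | IN={a:6, c:0, d:0, e:0, f:6; rest ⊤} | OUT={a:6, c:0, d:0, e:0, f:6; rest ⊤}
  B7: | IN={c:0; rest ⊤} | OUT={a:0, c:0, d:-4; rest ⊤}
  B8: | IN={a:0, c:0, d:-4; rest ⊤} | OUT={a:0, c:3, d:-4, e:7; rest ⊤}

Merge at B2: IN[B2] = OUT[B1] = {a: 3, b: ⊤, c: 0, d: ⊤, e: ⊤, f: 0}
Applying B2's transfer function to that IN value gives OUT[B2] (row B2 above).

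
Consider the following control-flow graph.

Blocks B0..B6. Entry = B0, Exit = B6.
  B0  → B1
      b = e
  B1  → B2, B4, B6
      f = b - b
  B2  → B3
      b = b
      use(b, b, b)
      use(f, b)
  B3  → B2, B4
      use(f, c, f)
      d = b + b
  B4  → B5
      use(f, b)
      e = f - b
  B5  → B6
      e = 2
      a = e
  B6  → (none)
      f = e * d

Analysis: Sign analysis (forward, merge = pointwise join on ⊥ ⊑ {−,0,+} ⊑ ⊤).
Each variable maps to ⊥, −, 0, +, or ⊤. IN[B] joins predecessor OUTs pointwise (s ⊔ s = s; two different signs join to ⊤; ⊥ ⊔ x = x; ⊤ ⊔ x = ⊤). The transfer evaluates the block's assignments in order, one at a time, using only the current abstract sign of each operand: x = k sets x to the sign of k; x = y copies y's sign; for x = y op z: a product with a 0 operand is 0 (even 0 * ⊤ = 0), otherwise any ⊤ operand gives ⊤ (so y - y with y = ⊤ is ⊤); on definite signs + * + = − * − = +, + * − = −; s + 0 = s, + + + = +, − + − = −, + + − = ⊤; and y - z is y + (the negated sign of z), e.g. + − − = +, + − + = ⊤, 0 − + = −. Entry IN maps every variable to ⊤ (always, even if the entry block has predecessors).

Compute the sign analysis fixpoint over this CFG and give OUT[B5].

Answer: {a: +, b: ⊤, c: ⊤, d: ⊤, e: +, f: ⊤}

Derivation:
Fixpoint table:
  B0: | IN=(all ⊤) | OUT=(all ⊤)
  B1: | IN=(all ⊤) | OUT=(all ⊤)
  B2: | IN=(all ⊤) | OUT=(all ⊤)
  B3: | IN=(all ⊤) | OUT=(all ⊤)
  B4: | IN=(all ⊤) | OUT=(all ⊤)
  B5: | IN=(all ⊤) | OUT={a:+, e:+; rest ⊤}
  B6: | IN=(all ⊤) | OUT=(all ⊤)

Merge at B5: IN[B5] = OUT[B4] = {a: ⊤, b: ⊤, c: ⊤, d: ⊤, e: ⊤, f: ⊤}
Applying B5's transfer function to that IN value gives OUT[B5] (row B5 above).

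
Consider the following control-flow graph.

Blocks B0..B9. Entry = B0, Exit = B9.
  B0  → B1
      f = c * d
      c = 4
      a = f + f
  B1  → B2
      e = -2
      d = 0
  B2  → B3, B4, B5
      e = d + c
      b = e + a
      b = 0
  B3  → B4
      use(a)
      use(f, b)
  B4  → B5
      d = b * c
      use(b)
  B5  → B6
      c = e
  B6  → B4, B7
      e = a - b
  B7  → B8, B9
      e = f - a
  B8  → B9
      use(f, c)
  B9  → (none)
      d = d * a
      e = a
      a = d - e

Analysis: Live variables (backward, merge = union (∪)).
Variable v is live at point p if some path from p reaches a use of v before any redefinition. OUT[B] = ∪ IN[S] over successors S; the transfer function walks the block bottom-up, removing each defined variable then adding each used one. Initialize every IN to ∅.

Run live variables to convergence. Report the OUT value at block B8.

Answer: {a, d}

Derivation:
Fixpoint table:
  B0:  IN={c, d}  OUT={a, c, f}
  B1:  IN={a, c, f}  OUT={a, c, d, f}
  B2:  IN={a, c, d, f}  OUT={a, b, c, d, e, f}
  B3:  IN={a, b, c, e, f}  OUT={a, b, c, e, f}
  B4:  IN={a, b, c, e, f}  OUT={a, b, d, e, f}
  B5:  IN={a, b, d, e, f}  OUT={a, b, c, d, f}
  B6:  IN={a, b, c, d, f}  OUT={a, b, c, d, e, f}
  B7:  IN={a, c, d, f}  OUT={a, c, d, f}
  B8:  IN={a, c, d, f}  OUT={a, d}
  B9:  IN={a, d}  OUT={}

Merge at B8: OUT[B8] = IN[B9] = {a, d}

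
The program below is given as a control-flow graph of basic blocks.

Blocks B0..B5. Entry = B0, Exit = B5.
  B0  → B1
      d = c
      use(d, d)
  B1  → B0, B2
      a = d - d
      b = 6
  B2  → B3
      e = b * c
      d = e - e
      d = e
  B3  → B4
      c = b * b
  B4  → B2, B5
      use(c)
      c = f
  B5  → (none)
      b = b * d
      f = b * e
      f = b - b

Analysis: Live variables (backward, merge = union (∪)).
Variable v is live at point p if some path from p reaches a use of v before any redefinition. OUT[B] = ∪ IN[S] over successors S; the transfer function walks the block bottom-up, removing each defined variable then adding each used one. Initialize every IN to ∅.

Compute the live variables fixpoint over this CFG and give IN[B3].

Answer: {b, d, e, f}

Derivation:
Converged values:
  B0: | IN={c, f} | OUT={c, d, f}
  B1: | IN={c, d, f} | OUT={b, c, f}
  B2: | IN={b, c, f} | OUT={b, d, e, f}
  B3: | IN={b, d, e, f} | OUT={b, c, d, e, f}
  B4: | IN={b, c, d, e, f} | OUT={b, c, d, e, f}
  B5: | IN={b, d, e} | OUT={}

Merge at B3: OUT[B3] = IN[B4] = {b, c, d, e, f}
Applying B3's transfer function to that OUT value gives IN[B3] (row B3 above).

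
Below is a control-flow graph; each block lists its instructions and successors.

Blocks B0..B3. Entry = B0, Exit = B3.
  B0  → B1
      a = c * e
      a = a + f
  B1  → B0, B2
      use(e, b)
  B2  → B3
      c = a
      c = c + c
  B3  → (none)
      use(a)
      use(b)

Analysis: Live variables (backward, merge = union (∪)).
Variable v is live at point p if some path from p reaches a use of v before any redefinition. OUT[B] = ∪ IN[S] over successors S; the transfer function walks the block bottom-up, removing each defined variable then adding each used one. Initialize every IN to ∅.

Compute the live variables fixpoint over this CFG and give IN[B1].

Per-block solution:
  B0: | IN={b, c, e, f} | OUT={a, b, c, e, f}
  B1: | IN={a, b, c, e, f} | OUT={a, b, c, e, f}
  B2: | IN={a, b} | OUT={a, b}
  B3: | IN={a, b} | OUT={}

Merge at B1: OUT[B1] = IN[B0] ⊔ IN[B2] = {a, b, c, e, f}
Applying B1's transfer function to that OUT value gives IN[B1] (row B1 above).

Answer: {a, b, c, e, f}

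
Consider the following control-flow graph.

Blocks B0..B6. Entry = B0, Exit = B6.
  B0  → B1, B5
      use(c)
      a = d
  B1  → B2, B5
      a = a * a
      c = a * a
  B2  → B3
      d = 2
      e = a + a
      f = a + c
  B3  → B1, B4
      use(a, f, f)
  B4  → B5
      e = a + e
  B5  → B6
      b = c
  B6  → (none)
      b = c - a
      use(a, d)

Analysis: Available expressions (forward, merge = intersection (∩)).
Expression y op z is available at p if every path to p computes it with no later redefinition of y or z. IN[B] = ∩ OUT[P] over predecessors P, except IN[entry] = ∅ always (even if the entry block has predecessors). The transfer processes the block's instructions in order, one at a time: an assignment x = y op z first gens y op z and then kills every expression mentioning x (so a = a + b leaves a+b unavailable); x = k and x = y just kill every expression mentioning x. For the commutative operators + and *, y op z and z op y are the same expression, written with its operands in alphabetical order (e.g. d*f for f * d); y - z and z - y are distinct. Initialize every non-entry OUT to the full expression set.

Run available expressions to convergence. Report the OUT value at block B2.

Per-block solution:
  B0: | IN={} | OUT={}
  B1: | IN={} | OUT={a*a}
  B2: | IN={a*a} | OUT={a*a, a+a, a+c}
  B3: | IN={a*a, a+a, a+c} | OUT={a*a, a+a, a+c}
  B4: | IN={a*a, a+a, a+c} | OUT={a*a, a+a, a+c}
  B5: | IN={} | OUT={}
  B6: | IN={} | OUT={c-a}

Merge at B2: IN[B2] = OUT[B1] = {a*a}
Applying B2's transfer function to that IN value gives OUT[B2] (row B2 above).

Answer: {a*a, a+a, a+c}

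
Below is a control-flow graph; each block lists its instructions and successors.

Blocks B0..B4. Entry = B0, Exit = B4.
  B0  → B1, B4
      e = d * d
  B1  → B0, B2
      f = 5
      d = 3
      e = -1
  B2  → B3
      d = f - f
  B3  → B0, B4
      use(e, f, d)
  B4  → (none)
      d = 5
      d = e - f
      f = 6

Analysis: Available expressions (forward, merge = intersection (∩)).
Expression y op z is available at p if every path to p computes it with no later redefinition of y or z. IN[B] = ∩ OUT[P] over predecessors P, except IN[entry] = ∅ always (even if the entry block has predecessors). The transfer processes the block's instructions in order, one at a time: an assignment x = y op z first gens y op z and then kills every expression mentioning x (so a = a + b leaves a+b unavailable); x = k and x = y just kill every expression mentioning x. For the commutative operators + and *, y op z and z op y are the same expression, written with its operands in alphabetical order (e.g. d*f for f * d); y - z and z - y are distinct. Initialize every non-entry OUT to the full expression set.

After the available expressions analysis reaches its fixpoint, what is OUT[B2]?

Answer: {f-f}

Derivation:
Per-block solution:
  B0:   IN={}   OUT={d*d}
  B1:   IN={d*d}   OUT={}
  B2:   IN={}   OUT={f-f}
  B3:   IN={f-f}   OUT={f-f}
  B4:   IN={}   OUT={}

Merge at B2: IN[B2] = OUT[B1] = {}
Applying B2's transfer function to that IN value gives OUT[B2] (row B2 above).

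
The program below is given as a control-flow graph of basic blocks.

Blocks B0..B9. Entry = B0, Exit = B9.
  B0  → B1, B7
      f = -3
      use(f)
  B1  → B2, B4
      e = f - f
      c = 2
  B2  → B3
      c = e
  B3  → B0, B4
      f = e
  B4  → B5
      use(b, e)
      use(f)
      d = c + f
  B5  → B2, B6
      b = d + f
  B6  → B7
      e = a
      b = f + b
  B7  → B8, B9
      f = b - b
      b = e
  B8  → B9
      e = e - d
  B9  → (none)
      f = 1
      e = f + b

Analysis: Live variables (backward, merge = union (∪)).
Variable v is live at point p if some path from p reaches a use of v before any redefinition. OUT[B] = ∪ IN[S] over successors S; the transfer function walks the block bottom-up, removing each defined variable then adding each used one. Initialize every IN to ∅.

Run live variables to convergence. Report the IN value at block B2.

Answer: {a, b, d, e}

Derivation:
Per-block solution:
  B0: | IN={a, b, d, e} | OUT={a, b, d, e, f}
  B1: | IN={a, b, d, f} | OUT={a, b, c, d, e, f}
  B2: | IN={a, b, d, e} | OUT={a, b, c, d, e}
  B3: | IN={a, b, c, d, e} | OUT={a, b, c, d, e, f}
  B4: | IN={a, b, c, e, f} | OUT={a, d, e, f}
  B5: | IN={a, d, e, f} | OUT={a, b, d, e, f}
  B6: | IN={a, b, d, f} | OUT={b, d, e}
  B7: | IN={b, d, e} | OUT={b, d, e}
  B8: | IN={b, d, e} | OUT={b}
  B9: | IN={b} | OUT={}

Merge at B2: OUT[B2] = IN[B3] = {a, b, c, d, e}
Applying B2's transfer function to that OUT value gives IN[B2] (row B2 above).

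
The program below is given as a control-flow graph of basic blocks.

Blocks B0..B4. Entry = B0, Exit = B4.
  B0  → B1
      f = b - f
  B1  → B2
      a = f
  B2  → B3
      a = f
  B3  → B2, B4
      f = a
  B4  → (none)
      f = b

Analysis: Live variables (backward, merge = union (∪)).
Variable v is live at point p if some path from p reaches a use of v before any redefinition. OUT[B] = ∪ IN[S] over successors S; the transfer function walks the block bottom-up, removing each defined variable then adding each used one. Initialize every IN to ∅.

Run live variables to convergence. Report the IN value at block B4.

Fixpoint table:
  B0:   IN={b, f}   OUT={b, f}
  B1:   IN={b, f}   OUT={b, f}
  B2:   IN={b, f}   OUT={a, b}
  B3:   IN={a, b}   OUT={b, f}
  B4:   IN={b}   OUT={}

B4 is the boundary node: OUT[B4] = {}
Applying B4's transfer function to that OUT value gives IN[B4] (row B4 above).

Answer: {b}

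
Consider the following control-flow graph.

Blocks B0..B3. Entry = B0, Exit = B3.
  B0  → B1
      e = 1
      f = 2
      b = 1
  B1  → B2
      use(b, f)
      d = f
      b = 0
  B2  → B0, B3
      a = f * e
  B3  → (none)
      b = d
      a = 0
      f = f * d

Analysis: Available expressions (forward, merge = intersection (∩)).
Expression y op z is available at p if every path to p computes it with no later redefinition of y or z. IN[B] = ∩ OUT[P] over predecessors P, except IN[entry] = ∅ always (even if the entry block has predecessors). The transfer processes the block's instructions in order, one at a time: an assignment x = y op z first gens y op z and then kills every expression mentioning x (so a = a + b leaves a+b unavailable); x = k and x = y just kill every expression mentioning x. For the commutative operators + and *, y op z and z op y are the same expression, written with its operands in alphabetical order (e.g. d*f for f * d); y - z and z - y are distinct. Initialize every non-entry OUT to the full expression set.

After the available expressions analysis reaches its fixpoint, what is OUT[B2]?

Per-block solution:
  B0: | IN={} | OUT={}
  B1: | IN={} | OUT={}
  B2: | IN={} | OUT={e*f}
  B3: | IN={e*f} | OUT={}

Merge at B2: IN[B2] = OUT[B1] = {}
Applying B2's transfer function to that IN value gives OUT[B2] (row B2 above).

Answer: {e*f}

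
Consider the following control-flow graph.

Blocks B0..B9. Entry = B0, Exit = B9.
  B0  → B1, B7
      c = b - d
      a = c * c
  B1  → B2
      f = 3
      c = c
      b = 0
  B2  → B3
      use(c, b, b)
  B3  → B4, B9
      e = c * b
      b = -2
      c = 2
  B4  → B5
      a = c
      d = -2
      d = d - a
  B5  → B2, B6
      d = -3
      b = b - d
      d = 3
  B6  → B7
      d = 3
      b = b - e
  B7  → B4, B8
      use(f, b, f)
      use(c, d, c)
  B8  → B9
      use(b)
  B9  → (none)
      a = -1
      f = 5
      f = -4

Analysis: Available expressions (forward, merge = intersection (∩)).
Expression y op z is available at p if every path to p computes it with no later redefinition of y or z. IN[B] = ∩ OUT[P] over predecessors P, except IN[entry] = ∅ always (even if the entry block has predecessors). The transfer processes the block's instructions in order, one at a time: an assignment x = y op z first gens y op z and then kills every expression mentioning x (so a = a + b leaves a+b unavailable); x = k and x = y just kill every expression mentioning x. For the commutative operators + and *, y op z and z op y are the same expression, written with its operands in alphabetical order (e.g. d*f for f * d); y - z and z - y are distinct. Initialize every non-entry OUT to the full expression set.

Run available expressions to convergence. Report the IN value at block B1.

Answer: {b-d, c*c}

Trace:
Fixpoint table:
  B0:   IN={}   OUT={b-d, c*c}
  B1:   IN={b-d, c*c}   OUT={}
  B2:   IN={}   OUT={}
  B3:   IN={}   OUT={}
  B4:   IN={}   OUT={}
  B5:   IN={}   OUT={}
  B6:   IN={}   OUT={}
  B7:   IN={}   OUT={}
  B8:   IN={}   OUT={}
  B9:   IN={}   OUT={}

Merge at B1: IN[B1] = OUT[B0] = {b-d, c*c}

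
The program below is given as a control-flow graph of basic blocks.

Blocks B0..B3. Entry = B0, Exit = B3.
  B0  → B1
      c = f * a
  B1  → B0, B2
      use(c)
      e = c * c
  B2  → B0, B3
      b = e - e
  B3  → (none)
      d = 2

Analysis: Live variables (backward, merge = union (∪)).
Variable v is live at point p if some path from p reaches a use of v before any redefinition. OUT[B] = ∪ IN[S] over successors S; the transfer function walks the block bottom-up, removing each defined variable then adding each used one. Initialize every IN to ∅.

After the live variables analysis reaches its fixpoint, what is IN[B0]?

Answer: {a, f}

Trace:
Per-block solution:
  B0:  IN={a, f}  OUT={a, c, f}
  B1:  IN={a, c, f}  OUT={a, e, f}
  B2:  IN={a, e, f}  OUT={a, f}
  B3:  IN={}  OUT={}

Merge at B0: OUT[B0] = IN[B1] = {a, c, f}
Applying B0's transfer function to that OUT value gives IN[B0] (row B0 above).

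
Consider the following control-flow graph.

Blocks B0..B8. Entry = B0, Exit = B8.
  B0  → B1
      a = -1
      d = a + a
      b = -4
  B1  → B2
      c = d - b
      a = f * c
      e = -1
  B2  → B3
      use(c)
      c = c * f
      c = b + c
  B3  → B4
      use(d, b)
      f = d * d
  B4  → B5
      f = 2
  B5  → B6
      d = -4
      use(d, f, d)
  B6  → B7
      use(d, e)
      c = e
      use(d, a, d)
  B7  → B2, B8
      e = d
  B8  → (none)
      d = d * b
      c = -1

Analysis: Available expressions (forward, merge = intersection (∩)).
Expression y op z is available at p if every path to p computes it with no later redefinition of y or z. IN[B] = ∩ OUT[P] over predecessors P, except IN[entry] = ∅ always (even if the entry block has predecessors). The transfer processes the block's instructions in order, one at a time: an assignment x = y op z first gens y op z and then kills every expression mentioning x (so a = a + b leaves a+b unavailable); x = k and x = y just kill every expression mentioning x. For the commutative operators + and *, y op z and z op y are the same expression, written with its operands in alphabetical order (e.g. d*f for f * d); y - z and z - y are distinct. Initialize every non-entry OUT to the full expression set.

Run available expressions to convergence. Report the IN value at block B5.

Answer: {d*d}

Trace:
Per-block solution:
  B0:   IN={}   OUT={a+a}
  B1:   IN={a+a}   OUT={c*f, d-b}
  B2:   IN={}   OUT={}
  B3:   IN={}   OUT={d*d}
  B4:   IN={d*d}   OUT={d*d}
  B5:   IN={d*d}   OUT={}
  B6:   IN={}   OUT={}
  B7:   IN={}   OUT={}
  B8:   IN={}   OUT={}

Merge at B5: IN[B5] = OUT[B4] = {d*d}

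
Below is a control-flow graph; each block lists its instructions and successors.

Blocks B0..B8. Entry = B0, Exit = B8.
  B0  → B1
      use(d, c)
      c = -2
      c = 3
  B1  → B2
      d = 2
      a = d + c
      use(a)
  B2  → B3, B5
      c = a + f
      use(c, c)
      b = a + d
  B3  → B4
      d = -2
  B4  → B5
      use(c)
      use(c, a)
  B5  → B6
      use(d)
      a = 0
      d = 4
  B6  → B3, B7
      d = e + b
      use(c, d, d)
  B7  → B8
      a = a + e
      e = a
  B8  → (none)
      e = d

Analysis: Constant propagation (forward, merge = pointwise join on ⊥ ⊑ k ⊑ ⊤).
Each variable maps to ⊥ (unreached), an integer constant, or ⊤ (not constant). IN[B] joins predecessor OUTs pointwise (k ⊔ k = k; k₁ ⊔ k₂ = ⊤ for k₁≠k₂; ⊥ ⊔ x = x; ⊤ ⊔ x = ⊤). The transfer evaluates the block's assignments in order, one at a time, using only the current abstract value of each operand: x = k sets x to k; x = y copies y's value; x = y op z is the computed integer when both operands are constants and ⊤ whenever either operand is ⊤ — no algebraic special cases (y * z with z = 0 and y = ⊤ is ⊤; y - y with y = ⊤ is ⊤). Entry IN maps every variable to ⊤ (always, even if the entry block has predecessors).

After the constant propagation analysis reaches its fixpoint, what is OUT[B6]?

Per-block solution:
  B0: | IN=(all ⊤) | OUT={c:3; rest ⊤}
  B1: | IN={c:3; rest ⊤} | OUT={a:5, c:3, d:2; rest ⊤}
  B2: | IN={a:5, c:3, d:2; rest ⊤} | OUT={a:5, b:7, d:2; rest ⊤}
  B3: | IN={b:7; rest ⊤} | OUT={b:7, d:-2; rest ⊤}
  B4: | IN={b:7, d:-2; rest ⊤} | OUT={b:7, d:-2; rest ⊤}
  B5: | IN={b:7; rest ⊤} | OUT={a:0, b:7, d:4; rest ⊤}
  B6: | IN={a:0, b:7, d:4; rest ⊤} | OUT={a:0, b:7; rest ⊤}
  B7: | IN={a:0, b:7; rest ⊤} | OUT={b:7; rest ⊤}
  B8: | IN={b:7; rest ⊤} | OUT={b:7; rest ⊤}

Merge at B6: IN[B6] = OUT[B5] = {a: 0, b: 7, c: ⊤, d: 4, e: ⊤, f: ⊤}
Applying B6's transfer function to that IN value gives OUT[B6] (row B6 above).

Answer: {a: 0, b: 7, c: ⊤, d: ⊤, e: ⊤, f: ⊤}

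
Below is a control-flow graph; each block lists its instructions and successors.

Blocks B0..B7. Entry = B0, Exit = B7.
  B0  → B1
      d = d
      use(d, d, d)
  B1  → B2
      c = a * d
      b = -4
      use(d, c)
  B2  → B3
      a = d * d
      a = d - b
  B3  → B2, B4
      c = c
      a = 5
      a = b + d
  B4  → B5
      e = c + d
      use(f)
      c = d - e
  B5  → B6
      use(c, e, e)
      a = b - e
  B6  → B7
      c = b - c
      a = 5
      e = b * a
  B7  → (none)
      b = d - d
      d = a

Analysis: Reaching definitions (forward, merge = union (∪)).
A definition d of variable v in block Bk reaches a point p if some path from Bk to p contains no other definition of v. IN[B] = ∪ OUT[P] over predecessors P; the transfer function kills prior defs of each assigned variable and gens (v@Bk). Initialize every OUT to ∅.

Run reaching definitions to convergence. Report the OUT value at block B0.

Answer: {d@B0}

Trace:
Per-block solution:
  B0:   IN={}   OUT={d@B0}
  B1:   IN={d@B0}   OUT={b@B1, c@B1, d@B0}
  B2:   IN={a@B3, b@B1, c@B1, c@B3, d@B0}   OUT={a@B2, b@B1, c@B1, c@B3, d@B0}
  B3:   IN={a@B2, b@B1, c@B1, c@B3, d@B0}   OUT={a@B3, b@B1, c@B3, d@B0}
  B4:   IN={a@B3, b@B1, c@B3, d@B0}   OUT={a@B3, b@B1, c@B4, d@B0, e@B4}
  B5:   IN={a@B3, b@B1, c@B4, d@B0, e@B4}   OUT={a@B5, b@B1, c@B4, d@B0, e@B4}
  B6:   IN={a@B5, b@B1, c@B4, d@B0, e@B4}   OUT={a@B6, b@B1, c@B6, d@B0, e@B6}
  B7:   IN={a@B6, b@B1, c@B6, d@B0, e@B6}   OUT={a@B6, b@B7, c@B6, d@B7, e@B6}

B0 is the boundary node: IN[B0] = {}
Applying B0's transfer function to that IN value gives OUT[B0] (row B0 above).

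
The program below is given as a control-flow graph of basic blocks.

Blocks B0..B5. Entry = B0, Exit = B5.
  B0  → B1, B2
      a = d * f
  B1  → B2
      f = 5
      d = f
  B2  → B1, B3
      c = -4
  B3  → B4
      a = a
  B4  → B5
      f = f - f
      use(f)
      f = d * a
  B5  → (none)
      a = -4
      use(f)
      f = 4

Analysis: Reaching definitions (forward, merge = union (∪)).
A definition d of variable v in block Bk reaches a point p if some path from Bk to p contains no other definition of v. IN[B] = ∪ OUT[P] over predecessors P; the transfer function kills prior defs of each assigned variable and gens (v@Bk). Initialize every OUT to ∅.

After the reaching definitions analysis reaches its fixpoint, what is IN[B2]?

Fixpoint table:
  B0:  IN={}  OUT={a@B0}
  B1:  IN={a@B0, c@B2, d@B1, f@B1}  OUT={a@B0, c@B2, d@B1, f@B1}
  B2:  IN={a@B0, c@B2, d@B1, f@B1}  OUT={a@B0, c@B2, d@B1, f@B1}
  B3:  IN={a@B0, c@B2, d@B1, f@B1}  OUT={a@B3, c@B2, d@B1, f@B1}
  B4:  IN={a@B3, c@B2, d@B1, f@B1}  OUT={a@B3, c@B2, d@B1, f@B4}
  B5:  IN={a@B3, c@B2, d@B1, f@B4}  OUT={a@B5, c@B2, d@B1, f@B5}

Merge at B2: IN[B2] = OUT[B0] ⊔ OUT[B1] = {a@B0, c@B2, d@B1, f@B1}

Answer: {a@B0, c@B2, d@B1, f@B1}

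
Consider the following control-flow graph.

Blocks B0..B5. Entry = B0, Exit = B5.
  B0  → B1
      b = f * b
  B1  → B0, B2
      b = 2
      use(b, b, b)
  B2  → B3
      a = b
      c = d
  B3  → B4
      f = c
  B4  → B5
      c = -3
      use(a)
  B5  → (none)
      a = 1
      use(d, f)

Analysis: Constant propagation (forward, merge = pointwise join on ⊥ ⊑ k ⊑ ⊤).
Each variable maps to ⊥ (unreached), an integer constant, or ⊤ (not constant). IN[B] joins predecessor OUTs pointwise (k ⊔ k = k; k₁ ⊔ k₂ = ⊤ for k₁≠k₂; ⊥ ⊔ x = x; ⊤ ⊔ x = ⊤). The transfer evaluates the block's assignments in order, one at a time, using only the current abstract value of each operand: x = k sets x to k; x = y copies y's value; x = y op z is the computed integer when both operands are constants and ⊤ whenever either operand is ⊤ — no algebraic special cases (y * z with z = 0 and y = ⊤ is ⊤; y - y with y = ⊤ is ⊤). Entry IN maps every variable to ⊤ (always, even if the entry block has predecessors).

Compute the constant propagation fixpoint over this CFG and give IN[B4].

Answer: {a: 2, b: 2, c: ⊤, d: ⊤, e: ⊤, f: ⊤}

Derivation:
Converged values:
  B0:   IN=(all ⊤)   OUT=(all ⊤)
  B1:   IN=(all ⊤)   OUT={b:2; rest ⊤}
  B2:   IN={b:2; rest ⊤}   OUT={a:2, b:2; rest ⊤}
  B3:   IN={a:2, b:2; rest ⊤}   OUT={a:2, b:2; rest ⊤}
  B4:   IN={a:2, b:2; rest ⊤}   OUT={a:2, b:2, c:-3; rest ⊤}
  B5:   IN={a:2, b:2, c:-3; rest ⊤}   OUT={a:1, b:2, c:-3; rest ⊤}

Merge at B4: IN[B4] = OUT[B3] = {a: 2, b: 2, c: ⊤, d: ⊤, e: ⊤, f: ⊤}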